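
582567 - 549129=33438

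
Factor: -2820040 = -1 * 2^3 * 5^1 * 70501^1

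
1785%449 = 438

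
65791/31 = 2122 + 9/31≈2122.29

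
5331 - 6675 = -1344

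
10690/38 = 281+6/19 ≈ 281.32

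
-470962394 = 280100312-751062706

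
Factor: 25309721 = 29^1*872749^1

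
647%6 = 5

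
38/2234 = 19/1117 ≈ 0.0170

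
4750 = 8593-3843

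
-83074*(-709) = 58899466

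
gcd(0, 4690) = 4690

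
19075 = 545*35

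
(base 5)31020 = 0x7da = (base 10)2010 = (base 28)2fm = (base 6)13150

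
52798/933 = 56 + 550/933 ≈ 56.59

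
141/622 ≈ 0.227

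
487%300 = 187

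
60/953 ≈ 0.0630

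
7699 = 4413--3286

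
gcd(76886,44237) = 1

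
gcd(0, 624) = 624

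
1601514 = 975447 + 626067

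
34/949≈0.0358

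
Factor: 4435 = 5^1*887^1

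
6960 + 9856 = 16816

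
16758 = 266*63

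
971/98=9 + 89/98 ≈ 9.91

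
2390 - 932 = 1458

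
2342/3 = 780+2/3 ≈ 780.67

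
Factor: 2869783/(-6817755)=-1*3^(-1)*5^(-1)*7^1*29^(-1)*2239^(-1)*58567^1=-409969/973965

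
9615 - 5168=4447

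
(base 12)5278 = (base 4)2030330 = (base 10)9020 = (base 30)a0k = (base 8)21474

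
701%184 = 149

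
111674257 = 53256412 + 58417845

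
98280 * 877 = 86191560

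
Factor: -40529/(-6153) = 3^(-1)*7^(-1)*293^(-1)*40529^1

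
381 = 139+242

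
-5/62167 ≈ -0.0000804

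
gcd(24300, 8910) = 810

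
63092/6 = 31546/3 ≈ 10515.33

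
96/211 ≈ 0.455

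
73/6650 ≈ 0.0110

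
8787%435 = 87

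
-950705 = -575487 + -375218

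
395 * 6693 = 2643735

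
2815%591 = 451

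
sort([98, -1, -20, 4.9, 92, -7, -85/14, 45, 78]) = [-20, -7, -85/14, -1, 4.9, 45, 78, 92, 98]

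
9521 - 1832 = 7689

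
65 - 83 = -18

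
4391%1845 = 701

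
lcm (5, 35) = 35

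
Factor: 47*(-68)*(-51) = 2^2*3^1*17^2*47^1 = 162996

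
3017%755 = 752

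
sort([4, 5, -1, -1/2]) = [-1, -1/2, 4, 5]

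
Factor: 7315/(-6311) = -1*5^1*7^1*11^1*19^1*6311^(-1)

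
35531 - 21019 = 14512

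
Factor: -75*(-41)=3^1*5^2*41^1=3075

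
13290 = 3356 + 9934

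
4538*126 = 571788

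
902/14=64 + 3/7 ≈ 64.43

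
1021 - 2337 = -1316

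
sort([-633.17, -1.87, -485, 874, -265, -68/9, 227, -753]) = [-753, -633.17, -485, -265, -68/9, -1.87, 227, 874]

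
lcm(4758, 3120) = 190320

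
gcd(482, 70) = 2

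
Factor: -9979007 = -1*83^1*251^1*479^1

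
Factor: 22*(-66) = -1*2^2*3^1*11^2 = -1452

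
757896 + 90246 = 848142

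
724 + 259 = 983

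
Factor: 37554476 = 2^2*9388619^1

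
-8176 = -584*14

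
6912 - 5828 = 1084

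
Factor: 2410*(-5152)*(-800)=2^11*5^3*7^1*23^1*241^1=9933056000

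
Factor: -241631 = -1*13^1*18587^1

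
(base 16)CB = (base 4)3023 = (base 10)203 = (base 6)535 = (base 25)83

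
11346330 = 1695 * 6694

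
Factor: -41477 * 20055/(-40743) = 3^(-3) * 5^1 * 7^1 * 19^1 * 37^1 * 59^1 * 191^1 * 503^(-1) = 277273745/13581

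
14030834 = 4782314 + 9248520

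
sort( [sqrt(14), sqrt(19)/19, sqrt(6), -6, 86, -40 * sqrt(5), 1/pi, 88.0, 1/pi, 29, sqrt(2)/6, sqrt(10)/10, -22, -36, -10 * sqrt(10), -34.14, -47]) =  [-40 * sqrt(5), -47, -36, -34.14, -10 * sqrt(10), -22, -6, sqrt(19)/19, sqrt(2)/6, sqrt(10)/10, 1/pi, 1/pi, sqrt(6), sqrt(14), 29, 86, 88.0]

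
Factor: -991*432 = -1*2^4*3^3*991^1 = -428112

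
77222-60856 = 16366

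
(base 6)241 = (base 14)6d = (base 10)97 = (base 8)141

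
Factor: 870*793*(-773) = -1*2^1*3^1*5^1*13^1*29^1*61^1*773^1 = -533300430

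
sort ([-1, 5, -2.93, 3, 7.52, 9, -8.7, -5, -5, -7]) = [-8.7, -7, -5, -5, -2.93, -1, 3, 5, 7.52, 9]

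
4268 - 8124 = -3856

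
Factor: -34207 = -1 * 79^1 * 433^1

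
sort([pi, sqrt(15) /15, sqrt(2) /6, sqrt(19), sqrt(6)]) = [sqrt(2) /6, sqrt(15) /15, sqrt(6), pi, sqrt(19)]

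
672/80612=24/2879 ≈ 0.00834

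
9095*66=600270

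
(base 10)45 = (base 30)1f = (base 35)1a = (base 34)1b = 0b101101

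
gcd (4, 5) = 1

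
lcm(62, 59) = 3658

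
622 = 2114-1492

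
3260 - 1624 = 1636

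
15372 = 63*244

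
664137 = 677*981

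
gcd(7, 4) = 1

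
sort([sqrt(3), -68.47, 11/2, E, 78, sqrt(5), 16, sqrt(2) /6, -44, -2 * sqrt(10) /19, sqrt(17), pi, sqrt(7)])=[-68.47, -44, -2 * sqrt(10) /19, sqrt(2) /6, sqrt(3), sqrt(5), sqrt(7), E, pi, sqrt(17), 11/2, 16, 78]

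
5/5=1=1.00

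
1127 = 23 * 49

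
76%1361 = 76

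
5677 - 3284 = 2393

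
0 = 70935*0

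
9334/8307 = 1 + 79/639 ≈ 1.12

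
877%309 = 259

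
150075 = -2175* (-69)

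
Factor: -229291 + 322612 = 3^2 * 10369^1 = 93321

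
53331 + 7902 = 61233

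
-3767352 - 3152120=-6919472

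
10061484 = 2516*3999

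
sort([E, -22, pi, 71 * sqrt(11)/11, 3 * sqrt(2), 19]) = [-22, E, pi, 3 * sqrt(2), 19, 71 * sqrt(11)/11]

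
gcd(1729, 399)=133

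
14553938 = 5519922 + 9034016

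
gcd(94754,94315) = 1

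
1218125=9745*125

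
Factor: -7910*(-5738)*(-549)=-1*2^2*3^2*5^1*7^1*19^1*61^1*113^1*151^1=-24917781420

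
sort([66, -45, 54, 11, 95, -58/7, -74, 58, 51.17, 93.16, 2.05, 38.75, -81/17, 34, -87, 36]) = [-87, -74, -45, -58/7, -81/17, 2.05, 11, 34, 36, 38.75, 51.17, 54, 58, 66, 93.16, 95]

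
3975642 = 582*6831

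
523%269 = 254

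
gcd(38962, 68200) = 22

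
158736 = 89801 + 68935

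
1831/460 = 3 + 451/460 ≈ 3.98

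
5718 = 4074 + 1644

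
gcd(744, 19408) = 8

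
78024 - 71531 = 6493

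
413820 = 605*684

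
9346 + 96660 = 106006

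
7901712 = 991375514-983473802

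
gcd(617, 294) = 1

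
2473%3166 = 2473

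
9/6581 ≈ 0.00137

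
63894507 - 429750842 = -365856335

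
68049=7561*9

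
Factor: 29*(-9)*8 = -1*2^3*3^2*29^1 = -2088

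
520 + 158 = 678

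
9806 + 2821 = 12627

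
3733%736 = 53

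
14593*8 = 116744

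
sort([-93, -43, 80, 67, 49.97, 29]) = [-93, -43, 29, 49.97, 67, 80]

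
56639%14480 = 13199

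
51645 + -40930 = 10715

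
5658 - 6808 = -1150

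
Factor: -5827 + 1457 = -1*2^1*5^1*19^1*23^1 = -4370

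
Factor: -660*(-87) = 2^2*3^2*5^1*11^1*29^1 = 57420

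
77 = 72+5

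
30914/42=15457/21 ≈ 736.05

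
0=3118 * 0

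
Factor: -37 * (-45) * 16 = 2^4 * 3^2 * 5^1 * 37^1 = 26640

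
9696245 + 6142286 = 15838531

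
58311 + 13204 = 71515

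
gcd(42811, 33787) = 1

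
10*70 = 700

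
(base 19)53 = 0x62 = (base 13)77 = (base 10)98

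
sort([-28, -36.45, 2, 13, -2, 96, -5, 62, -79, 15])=[-79, -36.45, -28, -5, -2, 2, 13, 15, 62, 96]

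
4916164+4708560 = 9624724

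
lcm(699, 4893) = 4893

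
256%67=55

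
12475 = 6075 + 6400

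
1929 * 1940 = 3742260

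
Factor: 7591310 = 2^1*5^1*759131^1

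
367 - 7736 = -7369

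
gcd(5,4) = 1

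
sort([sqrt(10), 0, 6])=[0, sqrt(10), 6]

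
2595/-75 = -173/5 = -34.60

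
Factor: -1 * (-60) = 2^2 * 3^1 * 5^1 = 60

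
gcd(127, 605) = 1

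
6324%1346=940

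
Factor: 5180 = 2^2 * 5^1 * 7^1 * 37^1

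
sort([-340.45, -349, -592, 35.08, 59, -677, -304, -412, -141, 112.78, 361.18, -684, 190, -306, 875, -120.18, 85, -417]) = [-684, -677, -592, -417, -412, -349, -340.45, -306, -304, -141, -120.18, 35.08, 59, 85, 112.78, 190, 361.18, 875]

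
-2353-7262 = -9615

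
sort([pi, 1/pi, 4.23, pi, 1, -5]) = [-5, 1/pi, 1, pi, pi, 4.23]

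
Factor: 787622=2^1*11^1*35801^1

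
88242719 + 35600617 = 123843336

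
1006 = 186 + 820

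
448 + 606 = 1054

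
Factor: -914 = -1*2^1*457^1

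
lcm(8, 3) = 24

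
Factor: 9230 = 2^1*5^1*13^1*71^1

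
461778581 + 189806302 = 651584883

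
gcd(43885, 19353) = 1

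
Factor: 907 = 907^1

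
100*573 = 57300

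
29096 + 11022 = 40118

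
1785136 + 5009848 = 6794984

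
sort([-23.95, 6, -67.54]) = [-67.54, -23.95, 6]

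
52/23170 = 26/11585 ≈ 0.00224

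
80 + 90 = 170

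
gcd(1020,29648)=68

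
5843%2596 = 651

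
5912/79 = 74 + 66/79 ≈ 74.84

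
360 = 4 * 90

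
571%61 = 22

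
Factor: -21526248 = -1*2^3*3^1*896927^1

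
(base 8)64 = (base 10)52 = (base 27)1p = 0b110100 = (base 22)28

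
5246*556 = 2916776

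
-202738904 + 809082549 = 606343645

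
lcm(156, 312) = 312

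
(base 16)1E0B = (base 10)7691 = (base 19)125F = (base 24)D8B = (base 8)17013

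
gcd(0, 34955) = 34955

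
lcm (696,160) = 13920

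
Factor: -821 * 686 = -1 * 2^1 * 7^3 * 821^1 = -563206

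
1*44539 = 44539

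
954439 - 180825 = 773614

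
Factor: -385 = -1 * 5^1 * 7^1 * 11^1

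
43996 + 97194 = 141190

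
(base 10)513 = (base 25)kd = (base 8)1001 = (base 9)630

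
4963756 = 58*85582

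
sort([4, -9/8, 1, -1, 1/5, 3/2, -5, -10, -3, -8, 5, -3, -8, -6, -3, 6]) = [-10, -8, -8, -6, -5, -3, -3, -3, -9/8, -1, 1/5, 1, 3/2, 4, 5, 6]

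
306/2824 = 153/1412 ≈ 0.108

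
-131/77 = -1 - 54/77 ≈ -1.70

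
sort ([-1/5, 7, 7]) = [-1/5, 7, 7]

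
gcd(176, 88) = 88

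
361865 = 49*7385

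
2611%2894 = 2611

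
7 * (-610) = -4270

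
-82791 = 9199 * (-9)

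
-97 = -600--503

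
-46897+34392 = -12505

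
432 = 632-200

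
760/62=12 + 8/31 ≈ 12.26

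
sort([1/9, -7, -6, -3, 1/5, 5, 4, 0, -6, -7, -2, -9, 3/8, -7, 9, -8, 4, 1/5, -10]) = [-10, -9, -8, -7, -7, -7, -6, -6, -3, -2, 0, 1/9, 1/5, 1/5, 3/8, 4, 4, 5, 9]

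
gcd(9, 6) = 3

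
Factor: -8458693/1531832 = -1 * 2^(-3) * 43^(-1) * 61^(-1) * 73^(-1) * 2423^1 * 3491^1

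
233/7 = 33 + 2/7 ≈ 33.29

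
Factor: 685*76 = 2^2*5^1*19^1*137^1 = 52060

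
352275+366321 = 718596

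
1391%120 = 71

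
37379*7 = 261653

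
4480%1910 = 660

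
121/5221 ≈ 0.0232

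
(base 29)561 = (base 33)40o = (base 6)32140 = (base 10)4380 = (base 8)10434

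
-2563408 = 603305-3166713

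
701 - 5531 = -4830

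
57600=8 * 7200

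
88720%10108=7856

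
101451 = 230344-128893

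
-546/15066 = -91/2511 ≈ -0.0362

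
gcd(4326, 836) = 2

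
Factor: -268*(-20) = 2^4*5^1*67^1 = 5360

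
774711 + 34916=809627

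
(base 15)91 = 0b10001000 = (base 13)a6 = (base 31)4c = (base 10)136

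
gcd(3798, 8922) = 6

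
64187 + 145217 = 209404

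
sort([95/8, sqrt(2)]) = [sqrt(2), 95/8]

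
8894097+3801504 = 12695601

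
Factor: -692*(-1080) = 2^5*3^3*5^1*173^1 = 747360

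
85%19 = 9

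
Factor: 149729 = 149729^1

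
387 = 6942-6555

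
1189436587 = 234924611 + 954511976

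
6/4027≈0.00149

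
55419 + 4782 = 60201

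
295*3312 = 977040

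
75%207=75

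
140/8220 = 7/411 ≈ 0.0170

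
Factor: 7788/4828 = 3^1*11^1*17^(-1)*59^1*71^(-1) = 1947/1207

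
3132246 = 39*80314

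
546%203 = 140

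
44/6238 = 22/3119 ≈ 0.00705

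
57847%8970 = 4027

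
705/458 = 1 + 247/458 ≈ 1.54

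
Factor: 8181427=31^1 * 41^2 * 157^1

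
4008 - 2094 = 1914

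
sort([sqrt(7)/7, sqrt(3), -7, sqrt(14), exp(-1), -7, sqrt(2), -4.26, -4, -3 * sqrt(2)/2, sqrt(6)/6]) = [-7, -7, -4.26, -4, -3 * sqrt(2)/2, exp(-1), sqrt(7)/7, sqrt(6)/6, sqrt(2), sqrt(3), sqrt(14)]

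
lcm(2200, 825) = 6600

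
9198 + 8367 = 17565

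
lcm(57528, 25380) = 862920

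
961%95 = 11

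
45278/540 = 83 + 229/270 ≈ 83.85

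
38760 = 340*114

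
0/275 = 0 = 0.00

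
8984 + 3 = 8987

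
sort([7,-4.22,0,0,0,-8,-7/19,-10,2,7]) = [-10,-8,-4.22,-7/19,0,0,0,2,7,7]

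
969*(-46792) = -45341448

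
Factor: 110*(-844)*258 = -1*2^4*3^1*5^1*11^1*43^1*211^1 = -23952720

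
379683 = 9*42187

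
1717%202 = 101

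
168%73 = 22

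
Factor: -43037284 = -1 * 2^2 * 349^1 * 30829^1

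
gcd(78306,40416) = 2526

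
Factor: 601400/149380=2^1*5^1*7^(-1)*11^(-1)*31^1=310/77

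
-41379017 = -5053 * 8189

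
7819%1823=527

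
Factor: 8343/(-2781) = -1*3^1 = -3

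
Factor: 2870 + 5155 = 3^1 * 5^2 * 107^1 = 8025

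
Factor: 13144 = 2^3 * 31^1 * 53^1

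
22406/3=7468+2/3 ≈ 7468.67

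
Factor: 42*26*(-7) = -1*2^2*3^1*7^2*13^1 = -7644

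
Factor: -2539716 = -1 * 2^2 * 3^1 * 211643^1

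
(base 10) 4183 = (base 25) 6h8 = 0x1057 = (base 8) 10127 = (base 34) 3l1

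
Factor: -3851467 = -1*43^2*2083^1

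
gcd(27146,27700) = 554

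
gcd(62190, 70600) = 10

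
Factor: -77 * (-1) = 7^1 * 11^1 = 77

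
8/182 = 4/91 ≈ 0.0440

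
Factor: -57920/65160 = -1 * 2^3 * 3^(-2) = -8/9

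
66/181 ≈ 0.365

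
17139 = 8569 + 8570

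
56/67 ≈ 0.836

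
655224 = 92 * 7122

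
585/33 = 195/11 ≈ 17.73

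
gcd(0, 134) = 134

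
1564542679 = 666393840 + 898148839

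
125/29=4 + 9/29≈4.31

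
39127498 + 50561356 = 89688854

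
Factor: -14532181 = -1*463^1*31387^1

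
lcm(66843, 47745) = 334215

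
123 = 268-145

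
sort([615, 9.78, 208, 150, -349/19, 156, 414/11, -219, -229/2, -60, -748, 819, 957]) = [-748, -219, -229/2, -60, -349/19, 9.78, 414/11, 150, 156, 208, 615, 819, 957]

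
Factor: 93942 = 2^1*3^2*17^1*307^1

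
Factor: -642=-1 * 2^1 * 3^1 * 107^1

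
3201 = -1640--4841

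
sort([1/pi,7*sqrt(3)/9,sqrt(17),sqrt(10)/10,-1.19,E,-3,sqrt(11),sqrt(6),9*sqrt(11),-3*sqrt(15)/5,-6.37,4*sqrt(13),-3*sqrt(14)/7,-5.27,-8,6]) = [-8,-6.37,-5.27,-3,-3*sqrt(15)/5,-3*sqrt(14)/7,-1.19,sqrt(10)/10,1/pi,7*sqrt(3)/9,sqrt(6),E,sqrt(11),sqrt(17),6,4*sqrt(13),9*sqrt(11)]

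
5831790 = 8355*698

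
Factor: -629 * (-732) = 2^2 * 3^1 * 17^1 * 37^1 * 61^1 = 460428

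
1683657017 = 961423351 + 722233666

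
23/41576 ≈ 0.000553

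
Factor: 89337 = 3^1*97^1*307^1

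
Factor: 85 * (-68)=-1 * 2^2 * 5^1 * 17^2=-5780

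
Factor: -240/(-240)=1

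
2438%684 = 386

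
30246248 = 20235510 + 10010738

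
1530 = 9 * 170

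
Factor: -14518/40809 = -1*2^1*3^(-1)*7^1*17^1*223^(-1) = -238/669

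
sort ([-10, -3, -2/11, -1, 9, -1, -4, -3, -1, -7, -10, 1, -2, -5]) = [-10, -10, -7, -5, -4, -3, -3, -2, -1, -1, -1, -2/11, 1, 9]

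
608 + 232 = 840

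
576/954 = 32/53 ≈ 0.604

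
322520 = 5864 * 55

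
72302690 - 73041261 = -738571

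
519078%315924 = 203154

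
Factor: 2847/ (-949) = -1*3^1 = -3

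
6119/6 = 1019+5/6 ≈ 1019.83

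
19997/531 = 37 + 350/531 ≈ 37.66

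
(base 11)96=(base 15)70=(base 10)105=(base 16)69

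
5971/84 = 71+1/12 ≈ 71.08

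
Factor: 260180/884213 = 2^2*5^1*11^(-1)*31^(-1)*2593^(-1)*13009^1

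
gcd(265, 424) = 53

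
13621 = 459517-445896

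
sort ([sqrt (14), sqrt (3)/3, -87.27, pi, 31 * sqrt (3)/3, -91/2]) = [-87.27, -91/2, sqrt (3)/3, pi, sqrt (14), 31 * sqrt (3)/3]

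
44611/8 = 5576 + 3/8≈5576.38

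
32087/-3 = -10695 - 2/3 ≈ -10695.67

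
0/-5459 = 0 = 0.00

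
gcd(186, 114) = 6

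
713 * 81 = 57753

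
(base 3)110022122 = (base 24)fe5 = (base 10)8981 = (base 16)2315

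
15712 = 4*3928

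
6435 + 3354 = 9789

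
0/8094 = 0 = 0.00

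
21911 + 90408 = 112319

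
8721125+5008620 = 13729745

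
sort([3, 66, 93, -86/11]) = [-86/11, 3, 66, 93]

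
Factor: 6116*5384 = 2^5*11^1*139^1*673^1 = 32928544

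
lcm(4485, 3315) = 76245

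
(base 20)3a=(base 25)2k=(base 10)70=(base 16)46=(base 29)2c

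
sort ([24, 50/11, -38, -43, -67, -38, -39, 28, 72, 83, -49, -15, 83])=[-67, -49, -43, -39, -38, -38, -15, 50/11, 24, 28, 72, 83, 83]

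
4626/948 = 4 + 139/158 ≈ 4.88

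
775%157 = 147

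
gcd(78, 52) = 26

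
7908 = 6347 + 1561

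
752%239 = 35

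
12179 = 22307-10128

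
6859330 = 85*80698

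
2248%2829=2248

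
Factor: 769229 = 277^1 * 2777^1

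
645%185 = 90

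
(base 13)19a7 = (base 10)3855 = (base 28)4pj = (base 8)7417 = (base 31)40b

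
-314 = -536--222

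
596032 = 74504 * 8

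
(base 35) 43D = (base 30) 5H8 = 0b1001110011010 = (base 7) 20426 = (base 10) 5018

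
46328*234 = 10840752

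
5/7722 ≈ 0.000648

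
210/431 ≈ 0.487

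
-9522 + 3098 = -6424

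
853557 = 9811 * 87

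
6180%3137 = 3043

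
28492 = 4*7123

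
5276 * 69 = 364044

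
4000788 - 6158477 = -2157689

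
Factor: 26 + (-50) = -1*2^3*3^1 = -24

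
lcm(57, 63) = 1197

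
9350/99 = 850/9 ≈ 94.44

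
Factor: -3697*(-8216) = 2^3*13^1*79^1*3697^1 = 30374552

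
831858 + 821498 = 1653356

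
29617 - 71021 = -41404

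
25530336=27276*936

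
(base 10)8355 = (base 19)142e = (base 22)h5h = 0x20a3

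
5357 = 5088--269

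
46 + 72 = 118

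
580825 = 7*82975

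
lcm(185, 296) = 1480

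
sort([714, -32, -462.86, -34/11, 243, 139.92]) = [-462.86, -32, -34/11, 139.92, 243, 714]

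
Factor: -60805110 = -1*2^1*3^1*5^1*71^1*28547^1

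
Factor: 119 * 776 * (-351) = -1 * 2^3 * 3^3 * 7^1 * 13^1 * 17^1 * 97^1 = -32412744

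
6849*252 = 1725948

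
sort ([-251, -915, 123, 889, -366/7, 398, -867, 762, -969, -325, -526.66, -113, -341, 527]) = [-969, -915, -867, -526.66, -341, -325, -251, -113, -366/7, 123, 398, 527, 762, 889]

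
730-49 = 681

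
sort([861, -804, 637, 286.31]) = [-804, 286.31, 637, 861]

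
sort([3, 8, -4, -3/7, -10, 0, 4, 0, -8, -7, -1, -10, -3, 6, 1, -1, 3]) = [-10, -10, -8, -7, -4, -3, -1, -1, -3/7, 0, 0, 1, 3, 3, 4, 6, 8]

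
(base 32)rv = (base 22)1if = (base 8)1577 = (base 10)895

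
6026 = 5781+245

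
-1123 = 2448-3571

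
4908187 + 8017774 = 12925961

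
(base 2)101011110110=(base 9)3757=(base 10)2806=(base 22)5hc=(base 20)706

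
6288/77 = 81+51/77 ≈ 81.66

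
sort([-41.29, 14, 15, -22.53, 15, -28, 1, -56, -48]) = [-56, -48, -41.29, -28, -22.53, 1, 14, 15, 15]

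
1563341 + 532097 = 2095438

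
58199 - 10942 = 47257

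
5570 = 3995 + 1575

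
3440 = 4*860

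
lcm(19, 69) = 1311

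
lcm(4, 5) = 20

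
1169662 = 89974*13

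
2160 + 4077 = 6237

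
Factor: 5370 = 2^1*3^1*5^1*179^1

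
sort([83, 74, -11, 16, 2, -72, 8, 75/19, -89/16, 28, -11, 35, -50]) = [-72, -50, -11, -11, -89/16, 2, 75/19, 8, 16, 28, 35, 74, 83]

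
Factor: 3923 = 3923^1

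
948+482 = 1430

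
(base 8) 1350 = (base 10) 744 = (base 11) 617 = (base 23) 198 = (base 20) 1h4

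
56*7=392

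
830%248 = 86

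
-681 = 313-994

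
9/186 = 3/62 ≈ 0.0484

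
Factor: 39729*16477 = 3^1*17^1*19^1*41^1*16477^1 = 654614733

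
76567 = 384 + 76183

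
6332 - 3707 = 2625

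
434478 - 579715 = -145237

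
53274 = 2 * 26637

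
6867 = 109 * 63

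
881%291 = 8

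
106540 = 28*3805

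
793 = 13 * 61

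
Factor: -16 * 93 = -1 * 2^4 * 3^1 * 31^1 = -1488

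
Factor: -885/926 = -1*2^(-1)*3^1*5^1*59^1*463^(-1)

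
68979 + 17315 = 86294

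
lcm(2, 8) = 8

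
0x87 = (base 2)10000111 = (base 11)113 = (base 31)4b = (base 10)135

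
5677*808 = 4587016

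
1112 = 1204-92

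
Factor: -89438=-1*2^1*197^1*227^1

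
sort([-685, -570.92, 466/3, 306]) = [-685, -570.92, 466/3, 306]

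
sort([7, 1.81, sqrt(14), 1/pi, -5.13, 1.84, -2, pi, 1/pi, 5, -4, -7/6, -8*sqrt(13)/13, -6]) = [-6, -5.13, -4, -8*sqrt(13)/13, -2, -7/6, 1/pi, 1/pi, 1.81, 1.84, pi, sqrt(14), 5, 7]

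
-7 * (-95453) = 668171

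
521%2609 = 521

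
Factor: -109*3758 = -1*2^1*109^1*1879^1 = -409622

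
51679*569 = 29405351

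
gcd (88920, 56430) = 1710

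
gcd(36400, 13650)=4550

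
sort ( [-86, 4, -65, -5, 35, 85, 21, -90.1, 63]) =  [-90.1, -86, -65, -5, 4, 21, 35, 63, 85]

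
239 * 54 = 12906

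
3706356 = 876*4231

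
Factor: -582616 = -1*2^3*19^1*3833^1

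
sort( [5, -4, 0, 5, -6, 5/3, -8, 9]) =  [-8, -6, -4, 0, 5/3, 5, 5, 9]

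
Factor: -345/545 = -1 * 3^1 * 23^1 * 109^(-1) = -69/109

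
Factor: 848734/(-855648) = -1 * 2^(-4) * 3^(-2) * 43^1 * 71^1 * 139^1 * 2971^(-1) = -424367/427824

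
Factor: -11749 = -1 * 31^1 * 379^1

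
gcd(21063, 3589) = 1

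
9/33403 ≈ 0.000269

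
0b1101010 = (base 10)106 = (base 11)97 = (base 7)211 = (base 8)152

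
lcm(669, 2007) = 2007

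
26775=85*315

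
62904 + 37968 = 100872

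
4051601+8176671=12228272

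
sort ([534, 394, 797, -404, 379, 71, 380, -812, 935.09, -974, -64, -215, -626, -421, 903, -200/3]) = [-974, -812, -626, -421, -404, -215, -200/3, -64, 71, 379, 380, 394, 534, 797, 903, 935.09]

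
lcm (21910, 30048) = 1051680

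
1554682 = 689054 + 865628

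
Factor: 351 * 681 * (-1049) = -1 * 3^4 * 13^1 * 227^1 * 1049^1 = -250743519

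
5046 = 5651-605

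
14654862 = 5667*2586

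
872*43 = 37496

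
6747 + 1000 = 7747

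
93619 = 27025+66594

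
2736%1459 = 1277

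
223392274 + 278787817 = 502180091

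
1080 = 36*30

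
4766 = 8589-3823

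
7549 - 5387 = 2162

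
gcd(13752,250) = 2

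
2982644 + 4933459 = 7916103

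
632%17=3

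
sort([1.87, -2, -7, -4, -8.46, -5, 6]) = [-8.46, -7, -5, -4, -2, 1.87, 6]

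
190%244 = 190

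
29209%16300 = 12909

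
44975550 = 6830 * 6585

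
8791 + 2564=11355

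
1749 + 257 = 2006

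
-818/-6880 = 409/3440 ≈ 0.119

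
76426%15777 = 13318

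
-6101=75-6176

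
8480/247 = 34+82/247 ≈ 34.33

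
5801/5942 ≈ 0.976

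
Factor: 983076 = 2^2*3^1*17^1*61^1*79^1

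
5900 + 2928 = 8828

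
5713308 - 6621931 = -908623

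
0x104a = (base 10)4170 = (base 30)4j0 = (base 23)7k7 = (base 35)3e5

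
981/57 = 327/19 ≈ 17.21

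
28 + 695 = 723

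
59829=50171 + 9658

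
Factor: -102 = -1*2^1*3^1*17^1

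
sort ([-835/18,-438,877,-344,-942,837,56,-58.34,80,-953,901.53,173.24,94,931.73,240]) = [-953,-942,-438,-344,-58.34,-835/18,56,80,94,173.24,240,837,877,901.53,931.73]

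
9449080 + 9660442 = 19109522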